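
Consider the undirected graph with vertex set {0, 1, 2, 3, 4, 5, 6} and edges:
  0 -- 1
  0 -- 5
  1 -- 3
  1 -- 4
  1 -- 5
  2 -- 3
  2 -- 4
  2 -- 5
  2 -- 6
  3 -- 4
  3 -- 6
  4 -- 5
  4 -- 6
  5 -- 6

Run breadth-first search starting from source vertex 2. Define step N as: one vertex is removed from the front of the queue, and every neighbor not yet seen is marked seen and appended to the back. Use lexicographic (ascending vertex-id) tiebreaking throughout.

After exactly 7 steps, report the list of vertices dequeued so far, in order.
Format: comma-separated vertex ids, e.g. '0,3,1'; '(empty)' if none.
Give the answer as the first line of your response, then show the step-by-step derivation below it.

2,3,4,5,6,1,0

step 1: dequeue 2; queue=[3,4,5,6]; order=2
step 2: dequeue 3; queue=[4,5,6,1]; order=2,3
step 3: dequeue 4; queue=[5,6,1]; order=2,3,4
step 4: dequeue 5; queue=[6,1,0]; order=2,3,4,5
step 5: dequeue 6; queue=[1,0]; order=2,3,4,5,6
step 6: dequeue 1; queue=[0]; order=2,3,4,5,6,1
step 7: dequeue 0; queue=[(empty)]; order=2,3,4,5,6,1,0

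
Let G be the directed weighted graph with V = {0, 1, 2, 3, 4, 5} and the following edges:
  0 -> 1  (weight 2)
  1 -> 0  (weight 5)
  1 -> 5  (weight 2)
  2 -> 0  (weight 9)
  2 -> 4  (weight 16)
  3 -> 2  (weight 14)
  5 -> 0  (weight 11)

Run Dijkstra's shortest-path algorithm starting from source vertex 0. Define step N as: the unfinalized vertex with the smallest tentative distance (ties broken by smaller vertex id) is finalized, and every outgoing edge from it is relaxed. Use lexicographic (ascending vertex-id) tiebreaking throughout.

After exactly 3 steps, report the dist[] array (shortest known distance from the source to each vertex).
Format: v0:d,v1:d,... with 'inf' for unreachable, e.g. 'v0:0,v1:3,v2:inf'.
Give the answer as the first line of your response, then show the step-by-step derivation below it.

v0:0,v1:2,v2:inf,v3:inf,v4:inf,v5:4

step 1: dist = v0:0,v1:2,v2:inf,v3:inf,v4:inf,v5:inf
step 2: dist = v0:0,v1:2,v2:inf,v3:inf,v4:inf,v5:4
step 3: dist = v0:0,v1:2,v2:inf,v3:inf,v4:inf,v5:4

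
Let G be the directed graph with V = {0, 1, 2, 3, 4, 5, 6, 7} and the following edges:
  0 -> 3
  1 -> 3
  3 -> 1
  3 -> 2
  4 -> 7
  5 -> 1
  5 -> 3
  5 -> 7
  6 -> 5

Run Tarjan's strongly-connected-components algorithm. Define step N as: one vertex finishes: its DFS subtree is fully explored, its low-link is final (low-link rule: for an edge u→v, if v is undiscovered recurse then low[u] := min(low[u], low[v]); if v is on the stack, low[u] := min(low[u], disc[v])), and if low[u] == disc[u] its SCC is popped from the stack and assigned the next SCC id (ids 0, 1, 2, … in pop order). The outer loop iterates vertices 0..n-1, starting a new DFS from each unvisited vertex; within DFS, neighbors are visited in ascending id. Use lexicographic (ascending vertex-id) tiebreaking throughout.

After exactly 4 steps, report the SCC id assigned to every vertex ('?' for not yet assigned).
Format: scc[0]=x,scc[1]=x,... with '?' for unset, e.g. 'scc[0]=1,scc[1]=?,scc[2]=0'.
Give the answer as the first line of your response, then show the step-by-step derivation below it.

scc[0]=2,scc[1]=1,scc[2]=0,scc[3]=1,scc[4]=?,scc[5]=?,scc[6]=?,scc[7]=?

step 1: low=(low[0]=0,low[1]=1,low[2]=?,low[3]=1,low[4]=?,low[5]=?,low[6]=?,low[7]=?); scc=(scc[0]=?,scc[1]=?,scc[2]=?,scc[3]=?,scc[4]=?,scc[5]=?,scc[6]=?,scc[7]=?)
step 2: low=(low[0]=0,low[1]=1,low[2]=3,low[3]=1,low[4]=?,low[5]=?,low[6]=?,low[7]=?); scc=(scc[0]=?,scc[1]=?,scc[2]=0,scc[3]=?,scc[4]=?,scc[5]=?,scc[6]=?,scc[7]=?)
step 3: low=(low[0]=0,low[1]=1,low[2]=3,low[3]=1,low[4]=?,low[5]=?,low[6]=?,low[7]=?); scc=(scc[0]=?,scc[1]=1,scc[2]=0,scc[3]=1,scc[4]=?,scc[5]=?,scc[6]=?,scc[7]=?)
step 4: low=(low[0]=0,low[1]=1,low[2]=3,low[3]=1,low[4]=?,low[5]=?,low[6]=?,low[7]=?); scc=(scc[0]=2,scc[1]=1,scc[2]=0,scc[3]=1,scc[4]=?,scc[5]=?,scc[6]=?,scc[7]=?)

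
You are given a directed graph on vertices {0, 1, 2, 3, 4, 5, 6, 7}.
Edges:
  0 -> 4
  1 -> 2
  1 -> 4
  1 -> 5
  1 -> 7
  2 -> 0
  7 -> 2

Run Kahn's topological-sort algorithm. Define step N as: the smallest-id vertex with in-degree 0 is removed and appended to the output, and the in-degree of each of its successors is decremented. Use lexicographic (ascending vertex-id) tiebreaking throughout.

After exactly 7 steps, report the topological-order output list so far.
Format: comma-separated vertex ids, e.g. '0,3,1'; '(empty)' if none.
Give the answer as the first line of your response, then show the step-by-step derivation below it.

1,3,5,6,7,2,0

step 1: output 1; order=[1]; indeg=(1,0,1,0,1,0,0,0)
step 2: output 3; order=[1,3]; indeg=(1,0,1,0,1,0,0,0)
step 3: output 5; order=[1,3,5]; indeg=(1,0,1,0,1,0,0,0)
step 4: output 6; order=[1,3,5,6]; indeg=(1,0,1,0,1,0,0,0)
step 5: output 7; order=[1,3,5,6,7]; indeg=(1,0,0,0,1,0,0,0)
step 6: output 2; order=[1,3,5,6,7,2]; indeg=(0,0,0,0,1,0,0,0)
step 7: output 0; order=[1,3,5,6,7,2,0]; indeg=(0,0,0,0,0,0,0,0)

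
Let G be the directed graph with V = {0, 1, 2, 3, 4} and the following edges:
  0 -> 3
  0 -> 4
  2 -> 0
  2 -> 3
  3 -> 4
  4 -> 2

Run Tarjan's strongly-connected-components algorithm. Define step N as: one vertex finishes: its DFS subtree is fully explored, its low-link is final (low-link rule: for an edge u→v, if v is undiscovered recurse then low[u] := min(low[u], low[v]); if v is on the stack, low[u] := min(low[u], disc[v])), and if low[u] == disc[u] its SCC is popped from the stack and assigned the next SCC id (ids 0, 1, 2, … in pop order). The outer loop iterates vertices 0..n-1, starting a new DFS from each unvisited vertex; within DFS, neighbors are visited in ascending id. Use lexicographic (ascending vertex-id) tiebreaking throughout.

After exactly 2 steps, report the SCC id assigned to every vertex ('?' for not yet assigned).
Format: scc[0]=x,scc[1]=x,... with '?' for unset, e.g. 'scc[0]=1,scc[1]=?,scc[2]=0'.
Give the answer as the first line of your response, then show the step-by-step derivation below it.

scc[0]=?,scc[1]=?,scc[2]=?,scc[3]=?,scc[4]=?

step 1: low=(low[0]=0,low[1]=?,low[2]=0,low[3]=1,low[4]=2); scc=(scc[0]=?,scc[1]=?,scc[2]=?,scc[3]=?,scc[4]=?)
step 2: low=(low[0]=0,low[1]=?,low[2]=0,low[3]=1,low[4]=0); scc=(scc[0]=?,scc[1]=?,scc[2]=?,scc[3]=?,scc[4]=?)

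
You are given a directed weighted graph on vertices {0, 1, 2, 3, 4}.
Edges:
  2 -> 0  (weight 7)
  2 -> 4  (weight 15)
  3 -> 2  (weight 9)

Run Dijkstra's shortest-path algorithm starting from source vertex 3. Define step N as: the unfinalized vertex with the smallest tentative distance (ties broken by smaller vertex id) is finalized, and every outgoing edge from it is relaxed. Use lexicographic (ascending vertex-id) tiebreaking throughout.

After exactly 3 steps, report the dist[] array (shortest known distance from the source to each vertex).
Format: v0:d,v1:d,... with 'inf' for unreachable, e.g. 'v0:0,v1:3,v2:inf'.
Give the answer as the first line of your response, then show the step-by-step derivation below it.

v0:16,v1:inf,v2:9,v3:0,v4:24

step 1: dist = v0:inf,v1:inf,v2:9,v3:0,v4:inf
step 2: dist = v0:16,v1:inf,v2:9,v3:0,v4:24
step 3: dist = v0:16,v1:inf,v2:9,v3:0,v4:24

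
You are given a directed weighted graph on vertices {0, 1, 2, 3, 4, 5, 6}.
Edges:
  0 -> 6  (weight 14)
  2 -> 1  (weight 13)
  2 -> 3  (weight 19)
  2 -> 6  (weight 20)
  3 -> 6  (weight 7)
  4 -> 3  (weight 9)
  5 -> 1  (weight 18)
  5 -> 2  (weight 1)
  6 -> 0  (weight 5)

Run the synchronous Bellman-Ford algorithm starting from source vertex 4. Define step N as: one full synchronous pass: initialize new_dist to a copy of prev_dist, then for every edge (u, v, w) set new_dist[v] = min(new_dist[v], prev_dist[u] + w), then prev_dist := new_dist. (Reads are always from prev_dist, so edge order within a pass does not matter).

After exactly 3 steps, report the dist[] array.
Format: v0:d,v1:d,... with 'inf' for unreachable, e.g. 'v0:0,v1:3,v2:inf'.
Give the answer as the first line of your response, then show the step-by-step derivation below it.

v0:21,v1:inf,v2:inf,v3:9,v4:0,v5:inf,v6:16

step 1: dist = v0:inf,v1:inf,v2:inf,v3:9,v4:0,v5:inf,v6:inf
step 2: dist = v0:inf,v1:inf,v2:inf,v3:9,v4:0,v5:inf,v6:16
step 3: dist = v0:21,v1:inf,v2:inf,v3:9,v4:0,v5:inf,v6:16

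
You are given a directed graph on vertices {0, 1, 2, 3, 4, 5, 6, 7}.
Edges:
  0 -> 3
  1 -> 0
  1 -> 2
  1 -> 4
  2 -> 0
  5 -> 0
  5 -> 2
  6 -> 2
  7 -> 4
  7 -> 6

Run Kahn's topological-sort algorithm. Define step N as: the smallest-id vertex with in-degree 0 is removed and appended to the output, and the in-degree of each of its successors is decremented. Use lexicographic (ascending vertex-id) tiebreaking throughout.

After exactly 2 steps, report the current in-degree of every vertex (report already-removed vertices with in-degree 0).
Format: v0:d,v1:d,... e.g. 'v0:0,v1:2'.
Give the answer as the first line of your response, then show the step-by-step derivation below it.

v0:1,v1:0,v2:1,v3:1,v4:1,v5:0,v6:1,v7:0

step 1: output 1; order=[1]; indeg=(2,0,2,1,1,0,1,0)
step 2: output 5; order=[1,5]; indeg=(1,0,1,1,1,0,1,0)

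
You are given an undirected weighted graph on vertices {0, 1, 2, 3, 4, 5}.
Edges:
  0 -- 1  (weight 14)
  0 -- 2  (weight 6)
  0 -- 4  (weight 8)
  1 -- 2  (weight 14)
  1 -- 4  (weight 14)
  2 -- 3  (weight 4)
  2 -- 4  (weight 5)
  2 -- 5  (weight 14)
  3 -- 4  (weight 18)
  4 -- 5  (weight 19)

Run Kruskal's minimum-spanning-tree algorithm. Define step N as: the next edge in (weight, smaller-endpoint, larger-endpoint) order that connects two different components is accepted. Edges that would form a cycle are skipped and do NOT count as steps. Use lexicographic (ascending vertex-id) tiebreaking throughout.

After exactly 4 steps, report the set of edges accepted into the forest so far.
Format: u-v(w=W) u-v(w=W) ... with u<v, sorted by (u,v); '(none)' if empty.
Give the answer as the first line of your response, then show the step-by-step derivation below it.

0-1(w=14) 0-2(w=6) 2-3(w=4) 2-4(w=5)

step 1: add edge 2-3 (w=4); MST = {2-3(w=4)}
step 2: add edge 2-4 (w=5); MST = {2-3(w=4) 2-4(w=5)}
step 3: add edge 0-2 (w=6); MST = {0-2(w=6) 2-3(w=4) 2-4(w=5)}
step 4: add edge 0-1 (w=14); MST = {0-1(w=14) 0-2(w=6) 2-3(w=4) 2-4(w=5)}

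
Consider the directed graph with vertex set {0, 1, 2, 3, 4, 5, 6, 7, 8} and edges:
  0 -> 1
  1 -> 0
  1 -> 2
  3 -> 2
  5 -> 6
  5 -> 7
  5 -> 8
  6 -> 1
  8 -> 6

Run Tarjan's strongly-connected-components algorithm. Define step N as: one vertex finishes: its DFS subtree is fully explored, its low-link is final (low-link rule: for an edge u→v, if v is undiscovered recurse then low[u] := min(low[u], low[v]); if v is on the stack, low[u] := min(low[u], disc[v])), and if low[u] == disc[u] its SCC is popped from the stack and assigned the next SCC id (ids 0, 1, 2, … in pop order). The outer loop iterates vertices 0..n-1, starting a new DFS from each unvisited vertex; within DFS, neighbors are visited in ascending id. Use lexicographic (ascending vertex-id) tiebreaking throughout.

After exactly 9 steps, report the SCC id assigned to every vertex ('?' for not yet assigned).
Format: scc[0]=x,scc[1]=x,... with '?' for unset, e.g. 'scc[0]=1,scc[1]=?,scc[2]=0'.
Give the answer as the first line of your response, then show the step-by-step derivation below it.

scc[0]=1,scc[1]=1,scc[2]=0,scc[3]=2,scc[4]=3,scc[5]=7,scc[6]=4,scc[7]=5,scc[8]=6

step 1: low=(low[0]=0,low[1]=0,low[2]=2,low[3]=?,low[4]=?,low[5]=?,low[6]=?,low[7]=?,low[8]=?); scc=(scc[0]=?,scc[1]=?,scc[2]=0,scc[3]=?,scc[4]=?,scc[5]=?,scc[6]=?,scc[7]=?,scc[8]=?)
step 2: low=(low[0]=0,low[1]=0,low[2]=2,low[3]=?,low[4]=?,low[5]=?,low[6]=?,low[7]=?,low[8]=?); scc=(scc[0]=?,scc[1]=?,scc[2]=0,scc[3]=?,scc[4]=?,scc[5]=?,scc[6]=?,scc[7]=?,scc[8]=?)
step 3: low=(low[0]=0,low[1]=0,low[2]=2,low[3]=?,low[4]=?,low[5]=?,low[6]=?,low[7]=?,low[8]=?); scc=(scc[0]=1,scc[1]=1,scc[2]=0,scc[3]=?,scc[4]=?,scc[5]=?,scc[6]=?,scc[7]=?,scc[8]=?)
step 4: low=(low[0]=0,low[1]=0,low[2]=2,low[3]=3,low[4]=?,low[5]=?,low[6]=?,low[7]=?,low[8]=?); scc=(scc[0]=1,scc[1]=1,scc[2]=0,scc[3]=2,scc[4]=?,scc[5]=?,scc[6]=?,scc[7]=?,scc[8]=?)
step 5: low=(low[0]=0,low[1]=0,low[2]=2,low[3]=3,low[4]=4,low[5]=?,low[6]=?,low[7]=?,low[8]=?); scc=(scc[0]=1,scc[1]=1,scc[2]=0,scc[3]=2,scc[4]=3,scc[5]=?,scc[6]=?,scc[7]=?,scc[8]=?)
step 6: low=(low[0]=0,low[1]=0,low[2]=2,low[3]=3,low[4]=4,low[5]=5,low[6]=6,low[7]=?,low[8]=?); scc=(scc[0]=1,scc[1]=1,scc[2]=0,scc[3]=2,scc[4]=3,scc[5]=?,scc[6]=4,scc[7]=?,scc[8]=?)
step 7: low=(low[0]=0,low[1]=0,low[2]=2,low[3]=3,low[4]=4,low[5]=5,low[6]=6,low[7]=7,low[8]=?); scc=(scc[0]=1,scc[1]=1,scc[2]=0,scc[3]=2,scc[4]=3,scc[5]=?,scc[6]=4,scc[7]=5,scc[8]=?)
step 8: low=(low[0]=0,low[1]=0,low[2]=2,low[3]=3,low[4]=4,low[5]=5,low[6]=6,low[7]=7,low[8]=8); scc=(scc[0]=1,scc[1]=1,scc[2]=0,scc[3]=2,scc[4]=3,scc[5]=?,scc[6]=4,scc[7]=5,scc[8]=6)
step 9: low=(low[0]=0,low[1]=0,low[2]=2,low[3]=3,low[4]=4,low[5]=5,low[6]=6,low[7]=7,low[8]=8); scc=(scc[0]=1,scc[1]=1,scc[2]=0,scc[3]=2,scc[4]=3,scc[5]=7,scc[6]=4,scc[7]=5,scc[8]=6)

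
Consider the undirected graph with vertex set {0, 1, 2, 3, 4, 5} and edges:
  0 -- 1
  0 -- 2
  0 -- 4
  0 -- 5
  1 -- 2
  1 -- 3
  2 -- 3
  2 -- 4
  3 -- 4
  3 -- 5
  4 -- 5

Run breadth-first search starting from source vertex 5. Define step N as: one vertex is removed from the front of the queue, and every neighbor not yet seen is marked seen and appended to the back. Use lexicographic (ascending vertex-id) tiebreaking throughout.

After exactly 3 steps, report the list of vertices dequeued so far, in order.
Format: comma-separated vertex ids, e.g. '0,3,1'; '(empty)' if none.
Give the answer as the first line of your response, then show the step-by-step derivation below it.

5,0,3

step 1: dequeue 5; queue=[0,3,4]; order=5
step 2: dequeue 0; queue=[3,4,1,2]; order=5,0
step 3: dequeue 3; queue=[4,1,2]; order=5,0,3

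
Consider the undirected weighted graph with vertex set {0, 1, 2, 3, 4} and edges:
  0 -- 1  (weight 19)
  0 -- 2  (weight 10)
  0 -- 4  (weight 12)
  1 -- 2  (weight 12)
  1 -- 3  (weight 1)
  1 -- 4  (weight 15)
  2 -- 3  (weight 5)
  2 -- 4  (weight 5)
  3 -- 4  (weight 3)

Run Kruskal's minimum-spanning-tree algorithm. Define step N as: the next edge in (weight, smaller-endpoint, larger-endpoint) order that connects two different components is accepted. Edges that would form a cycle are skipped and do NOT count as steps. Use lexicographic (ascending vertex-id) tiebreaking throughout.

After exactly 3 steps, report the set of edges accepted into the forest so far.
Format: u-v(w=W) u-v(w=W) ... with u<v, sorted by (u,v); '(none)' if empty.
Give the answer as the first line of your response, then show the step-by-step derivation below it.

1-3(w=1) 2-3(w=5) 3-4(w=3)

step 1: add edge 1-3 (w=1); MST = {1-3(w=1)}
step 2: add edge 3-4 (w=3); MST = {1-3(w=1) 3-4(w=3)}
step 3: add edge 2-3 (w=5); MST = {1-3(w=1) 2-3(w=5) 3-4(w=3)}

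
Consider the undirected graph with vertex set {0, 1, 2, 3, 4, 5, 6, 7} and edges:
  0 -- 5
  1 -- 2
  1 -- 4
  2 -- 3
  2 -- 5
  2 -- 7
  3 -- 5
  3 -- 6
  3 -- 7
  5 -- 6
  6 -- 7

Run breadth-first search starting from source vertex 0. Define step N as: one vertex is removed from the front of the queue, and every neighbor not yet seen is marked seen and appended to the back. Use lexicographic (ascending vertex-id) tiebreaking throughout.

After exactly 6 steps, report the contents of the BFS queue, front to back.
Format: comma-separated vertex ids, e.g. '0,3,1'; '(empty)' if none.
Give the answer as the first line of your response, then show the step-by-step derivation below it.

7,4

step 1: dequeue 0; queue=[5]; order=0
step 2: dequeue 5; queue=[2,3,6]; order=0,5
step 3: dequeue 2; queue=[3,6,1,7]; order=0,5,2
step 4: dequeue 3; queue=[6,1,7]; order=0,5,2,3
step 5: dequeue 6; queue=[1,7]; order=0,5,2,3,6
step 6: dequeue 1; queue=[7,4]; order=0,5,2,3,6,1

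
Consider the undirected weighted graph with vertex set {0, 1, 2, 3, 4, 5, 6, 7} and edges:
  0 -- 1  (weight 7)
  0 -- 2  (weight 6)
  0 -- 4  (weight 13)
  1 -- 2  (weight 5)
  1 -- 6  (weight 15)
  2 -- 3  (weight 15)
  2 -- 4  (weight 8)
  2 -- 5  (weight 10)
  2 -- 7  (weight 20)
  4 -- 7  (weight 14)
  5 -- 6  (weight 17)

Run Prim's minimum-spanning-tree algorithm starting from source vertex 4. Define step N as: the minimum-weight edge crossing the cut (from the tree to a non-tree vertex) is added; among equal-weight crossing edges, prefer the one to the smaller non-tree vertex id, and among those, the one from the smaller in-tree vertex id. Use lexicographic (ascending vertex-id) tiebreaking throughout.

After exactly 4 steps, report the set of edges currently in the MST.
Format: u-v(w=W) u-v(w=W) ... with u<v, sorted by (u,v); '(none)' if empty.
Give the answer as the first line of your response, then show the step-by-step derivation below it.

0-2(w=6) 1-2(w=5) 2-4(w=8) 2-5(w=10)

step 1: add edge 2-4 (w=8); MST = {2-4(w=8)}
step 2: add edge 1-2 (w=5); MST = {1-2(w=5) 2-4(w=8)}
step 3: add edge 0-2 (w=6); MST = {0-2(w=6) 1-2(w=5) 2-4(w=8)}
step 4: add edge 2-5 (w=10); MST = {0-2(w=6) 1-2(w=5) 2-4(w=8) 2-5(w=10)}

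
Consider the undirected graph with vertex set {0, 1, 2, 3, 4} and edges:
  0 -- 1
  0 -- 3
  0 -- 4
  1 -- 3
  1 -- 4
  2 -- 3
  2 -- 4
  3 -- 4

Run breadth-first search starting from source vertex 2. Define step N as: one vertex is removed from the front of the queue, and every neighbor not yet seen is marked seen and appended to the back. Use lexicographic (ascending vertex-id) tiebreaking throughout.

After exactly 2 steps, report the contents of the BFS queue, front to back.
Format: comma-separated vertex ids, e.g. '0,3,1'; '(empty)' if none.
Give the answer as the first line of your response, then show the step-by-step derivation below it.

4,0,1

step 1: dequeue 2; queue=[3,4]; order=2
step 2: dequeue 3; queue=[4,0,1]; order=2,3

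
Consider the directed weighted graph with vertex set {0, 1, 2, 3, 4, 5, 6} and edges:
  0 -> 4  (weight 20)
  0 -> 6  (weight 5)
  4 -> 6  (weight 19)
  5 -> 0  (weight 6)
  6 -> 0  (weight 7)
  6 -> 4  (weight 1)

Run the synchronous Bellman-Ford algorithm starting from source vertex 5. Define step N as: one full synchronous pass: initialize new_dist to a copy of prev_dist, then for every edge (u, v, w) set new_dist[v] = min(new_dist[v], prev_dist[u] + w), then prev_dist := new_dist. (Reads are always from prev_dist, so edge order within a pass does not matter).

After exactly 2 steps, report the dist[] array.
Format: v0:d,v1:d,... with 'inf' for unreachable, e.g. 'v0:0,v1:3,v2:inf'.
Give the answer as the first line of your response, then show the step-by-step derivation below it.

v0:6,v1:inf,v2:inf,v3:inf,v4:26,v5:0,v6:11

step 1: dist = v0:6,v1:inf,v2:inf,v3:inf,v4:inf,v5:0,v6:inf
step 2: dist = v0:6,v1:inf,v2:inf,v3:inf,v4:26,v5:0,v6:11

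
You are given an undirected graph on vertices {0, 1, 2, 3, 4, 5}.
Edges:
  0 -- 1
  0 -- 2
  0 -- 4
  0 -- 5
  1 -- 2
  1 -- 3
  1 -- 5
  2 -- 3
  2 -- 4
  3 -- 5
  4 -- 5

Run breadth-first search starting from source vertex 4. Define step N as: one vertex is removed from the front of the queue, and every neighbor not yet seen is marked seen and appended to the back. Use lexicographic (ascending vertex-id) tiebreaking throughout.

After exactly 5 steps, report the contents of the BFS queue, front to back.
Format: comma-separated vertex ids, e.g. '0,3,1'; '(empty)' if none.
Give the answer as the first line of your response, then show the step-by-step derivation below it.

3

step 1: dequeue 4; queue=[0,2,5]; order=4
step 2: dequeue 0; queue=[2,5,1]; order=4,0
step 3: dequeue 2; queue=[5,1,3]; order=4,0,2
step 4: dequeue 5; queue=[1,3]; order=4,0,2,5
step 5: dequeue 1; queue=[3]; order=4,0,2,5,1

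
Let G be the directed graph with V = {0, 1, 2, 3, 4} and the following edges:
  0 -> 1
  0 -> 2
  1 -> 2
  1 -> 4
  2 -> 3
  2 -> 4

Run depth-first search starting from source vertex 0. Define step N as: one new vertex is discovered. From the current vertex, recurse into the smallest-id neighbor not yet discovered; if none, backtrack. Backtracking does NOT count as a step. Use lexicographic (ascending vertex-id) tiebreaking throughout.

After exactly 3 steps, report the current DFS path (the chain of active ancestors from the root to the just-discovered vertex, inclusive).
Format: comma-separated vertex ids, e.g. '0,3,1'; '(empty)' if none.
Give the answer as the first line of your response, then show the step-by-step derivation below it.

0,1,2

step 1: discover 0; path=0; order=0
step 2: discover 1; path=0>1; order=0,1
step 3: discover 2; path=0>1>2; order=0,1,2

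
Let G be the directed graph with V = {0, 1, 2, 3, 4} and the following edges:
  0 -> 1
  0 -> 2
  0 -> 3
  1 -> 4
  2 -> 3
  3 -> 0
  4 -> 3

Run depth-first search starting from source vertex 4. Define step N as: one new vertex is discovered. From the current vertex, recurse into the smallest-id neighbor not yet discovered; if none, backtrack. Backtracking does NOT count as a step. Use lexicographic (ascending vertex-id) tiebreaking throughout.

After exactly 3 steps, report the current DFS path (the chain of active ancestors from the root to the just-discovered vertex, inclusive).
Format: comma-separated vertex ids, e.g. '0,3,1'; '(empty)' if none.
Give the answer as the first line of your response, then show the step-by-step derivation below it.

4,3,0

step 1: discover 4; path=4; order=4
step 2: discover 3; path=4>3; order=4,3
step 3: discover 0; path=4>3>0; order=4,3,0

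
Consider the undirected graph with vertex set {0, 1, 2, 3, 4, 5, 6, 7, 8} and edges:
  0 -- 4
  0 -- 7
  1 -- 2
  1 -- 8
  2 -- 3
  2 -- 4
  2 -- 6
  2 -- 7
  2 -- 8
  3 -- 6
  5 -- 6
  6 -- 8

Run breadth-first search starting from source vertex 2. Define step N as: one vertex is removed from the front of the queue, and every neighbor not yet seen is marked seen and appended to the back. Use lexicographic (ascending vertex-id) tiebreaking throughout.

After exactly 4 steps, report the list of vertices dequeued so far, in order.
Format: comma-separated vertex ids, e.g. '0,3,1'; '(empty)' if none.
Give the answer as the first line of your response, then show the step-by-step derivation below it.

2,1,3,4

step 1: dequeue 2; queue=[1,3,4,6,7,8]; order=2
step 2: dequeue 1; queue=[3,4,6,7,8]; order=2,1
step 3: dequeue 3; queue=[4,6,7,8]; order=2,1,3
step 4: dequeue 4; queue=[6,7,8,0]; order=2,1,3,4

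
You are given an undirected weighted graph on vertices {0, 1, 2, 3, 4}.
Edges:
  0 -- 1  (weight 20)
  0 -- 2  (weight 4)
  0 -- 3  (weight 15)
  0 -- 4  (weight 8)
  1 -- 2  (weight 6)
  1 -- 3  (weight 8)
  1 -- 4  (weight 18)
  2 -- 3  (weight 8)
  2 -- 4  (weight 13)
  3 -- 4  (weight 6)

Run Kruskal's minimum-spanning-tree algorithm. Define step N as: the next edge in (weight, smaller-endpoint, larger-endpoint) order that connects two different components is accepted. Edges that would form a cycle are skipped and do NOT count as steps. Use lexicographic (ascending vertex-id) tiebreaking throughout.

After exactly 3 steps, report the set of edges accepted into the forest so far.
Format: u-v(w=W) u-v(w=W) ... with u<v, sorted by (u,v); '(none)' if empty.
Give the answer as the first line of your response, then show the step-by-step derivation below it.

0-2(w=4) 1-2(w=6) 3-4(w=6)

step 1: add edge 0-2 (w=4); MST = {0-2(w=4)}
step 2: add edge 1-2 (w=6); MST = {0-2(w=4) 1-2(w=6)}
step 3: add edge 3-4 (w=6); MST = {0-2(w=4) 1-2(w=6) 3-4(w=6)}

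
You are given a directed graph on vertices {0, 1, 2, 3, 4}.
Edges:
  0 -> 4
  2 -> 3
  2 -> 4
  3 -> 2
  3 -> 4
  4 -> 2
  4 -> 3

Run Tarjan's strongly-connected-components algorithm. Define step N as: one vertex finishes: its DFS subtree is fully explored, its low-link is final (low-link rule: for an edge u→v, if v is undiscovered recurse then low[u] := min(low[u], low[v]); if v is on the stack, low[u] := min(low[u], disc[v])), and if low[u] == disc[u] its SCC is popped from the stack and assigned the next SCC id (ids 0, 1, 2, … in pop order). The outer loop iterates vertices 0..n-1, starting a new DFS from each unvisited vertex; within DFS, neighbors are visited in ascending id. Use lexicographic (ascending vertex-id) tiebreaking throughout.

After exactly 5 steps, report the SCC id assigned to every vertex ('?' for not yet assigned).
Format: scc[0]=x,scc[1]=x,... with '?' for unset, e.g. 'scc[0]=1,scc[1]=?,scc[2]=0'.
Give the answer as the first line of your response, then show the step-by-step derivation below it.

scc[0]=1,scc[1]=2,scc[2]=0,scc[3]=0,scc[4]=0

step 1: low=(low[0]=0,low[1]=?,low[2]=2,low[3]=1,low[4]=1); scc=(scc[0]=?,scc[1]=?,scc[2]=?,scc[3]=?,scc[4]=?)
step 2: low=(low[0]=0,low[1]=?,low[2]=1,low[3]=1,low[4]=1); scc=(scc[0]=?,scc[1]=?,scc[2]=?,scc[3]=?,scc[4]=?)
step 3: low=(low[0]=0,low[1]=?,low[2]=1,low[3]=1,low[4]=1); scc=(scc[0]=?,scc[1]=?,scc[2]=0,scc[3]=0,scc[4]=0)
step 4: low=(low[0]=0,low[1]=?,low[2]=1,low[3]=1,low[4]=1); scc=(scc[0]=1,scc[1]=?,scc[2]=0,scc[3]=0,scc[4]=0)
step 5: low=(low[0]=0,low[1]=4,low[2]=1,low[3]=1,low[4]=1); scc=(scc[0]=1,scc[1]=2,scc[2]=0,scc[3]=0,scc[4]=0)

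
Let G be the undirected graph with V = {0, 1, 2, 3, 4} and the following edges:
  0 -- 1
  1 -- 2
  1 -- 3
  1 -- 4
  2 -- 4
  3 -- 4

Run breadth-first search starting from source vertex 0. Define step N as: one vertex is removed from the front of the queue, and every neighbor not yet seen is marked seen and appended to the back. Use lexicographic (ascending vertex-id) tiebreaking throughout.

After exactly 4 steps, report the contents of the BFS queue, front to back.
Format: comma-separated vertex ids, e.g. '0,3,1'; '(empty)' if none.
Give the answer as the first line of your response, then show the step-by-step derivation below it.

4

step 1: dequeue 0; queue=[1]; order=0
step 2: dequeue 1; queue=[2,3,4]; order=0,1
step 3: dequeue 2; queue=[3,4]; order=0,1,2
step 4: dequeue 3; queue=[4]; order=0,1,2,3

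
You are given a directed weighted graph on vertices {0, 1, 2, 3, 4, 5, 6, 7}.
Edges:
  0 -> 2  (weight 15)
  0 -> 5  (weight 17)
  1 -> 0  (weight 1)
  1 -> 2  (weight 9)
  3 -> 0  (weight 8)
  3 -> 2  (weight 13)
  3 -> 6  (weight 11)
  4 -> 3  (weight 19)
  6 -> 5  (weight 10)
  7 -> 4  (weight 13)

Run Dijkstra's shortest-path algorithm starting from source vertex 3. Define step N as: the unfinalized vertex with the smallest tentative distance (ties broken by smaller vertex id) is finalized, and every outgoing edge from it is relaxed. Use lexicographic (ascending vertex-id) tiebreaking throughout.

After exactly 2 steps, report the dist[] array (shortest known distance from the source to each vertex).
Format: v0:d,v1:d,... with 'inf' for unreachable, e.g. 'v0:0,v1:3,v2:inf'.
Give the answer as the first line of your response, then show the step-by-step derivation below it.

v0:8,v1:inf,v2:13,v3:0,v4:inf,v5:25,v6:11,v7:inf

step 1: dist = v0:8,v1:inf,v2:13,v3:0,v4:inf,v5:inf,v6:11,v7:inf
step 2: dist = v0:8,v1:inf,v2:13,v3:0,v4:inf,v5:25,v6:11,v7:inf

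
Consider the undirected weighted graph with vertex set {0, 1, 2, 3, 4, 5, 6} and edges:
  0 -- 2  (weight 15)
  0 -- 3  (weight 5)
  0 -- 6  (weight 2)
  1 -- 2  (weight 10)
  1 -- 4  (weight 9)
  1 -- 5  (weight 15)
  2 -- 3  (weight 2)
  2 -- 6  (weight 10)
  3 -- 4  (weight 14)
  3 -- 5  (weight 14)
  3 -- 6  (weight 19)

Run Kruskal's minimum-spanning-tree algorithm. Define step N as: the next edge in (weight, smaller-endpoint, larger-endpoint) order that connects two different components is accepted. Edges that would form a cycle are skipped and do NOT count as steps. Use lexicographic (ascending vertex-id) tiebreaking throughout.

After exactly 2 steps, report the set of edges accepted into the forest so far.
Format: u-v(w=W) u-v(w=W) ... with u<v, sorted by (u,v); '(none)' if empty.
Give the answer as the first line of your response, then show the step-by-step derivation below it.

0-6(w=2) 2-3(w=2)

step 1: add edge 0-6 (w=2); MST = {0-6(w=2)}
step 2: add edge 2-3 (w=2); MST = {0-6(w=2) 2-3(w=2)}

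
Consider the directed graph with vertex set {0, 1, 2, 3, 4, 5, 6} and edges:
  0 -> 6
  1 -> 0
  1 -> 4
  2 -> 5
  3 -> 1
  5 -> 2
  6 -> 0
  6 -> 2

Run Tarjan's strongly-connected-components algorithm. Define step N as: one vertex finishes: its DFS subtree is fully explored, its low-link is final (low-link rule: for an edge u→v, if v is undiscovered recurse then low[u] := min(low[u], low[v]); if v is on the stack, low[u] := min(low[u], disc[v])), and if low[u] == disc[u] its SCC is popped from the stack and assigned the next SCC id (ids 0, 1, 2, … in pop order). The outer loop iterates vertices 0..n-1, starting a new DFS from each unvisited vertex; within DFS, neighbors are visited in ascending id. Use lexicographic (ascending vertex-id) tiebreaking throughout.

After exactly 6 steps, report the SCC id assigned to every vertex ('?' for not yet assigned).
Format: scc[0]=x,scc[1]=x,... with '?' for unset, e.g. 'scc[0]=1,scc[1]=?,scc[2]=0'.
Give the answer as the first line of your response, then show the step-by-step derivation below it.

scc[0]=1,scc[1]=3,scc[2]=0,scc[3]=?,scc[4]=2,scc[5]=0,scc[6]=1

step 1: low=(low[0]=0,low[1]=?,low[2]=2,low[3]=?,low[4]=?,low[5]=2,low[6]=0); scc=(scc[0]=?,scc[1]=?,scc[2]=?,scc[3]=?,scc[4]=?,scc[5]=?,scc[6]=?)
step 2: low=(low[0]=0,low[1]=?,low[2]=2,low[3]=?,low[4]=?,low[5]=2,low[6]=0); scc=(scc[0]=?,scc[1]=?,scc[2]=0,scc[3]=?,scc[4]=?,scc[5]=0,scc[6]=?)
step 3: low=(low[0]=0,low[1]=?,low[2]=2,low[3]=?,low[4]=?,low[5]=2,low[6]=0); scc=(scc[0]=?,scc[1]=?,scc[2]=0,scc[3]=?,scc[4]=?,scc[5]=0,scc[6]=?)
step 4: low=(low[0]=0,low[1]=?,low[2]=2,low[3]=?,low[4]=?,low[5]=2,low[6]=0); scc=(scc[0]=1,scc[1]=?,scc[2]=0,scc[3]=?,scc[4]=?,scc[5]=0,scc[6]=1)
step 5: low=(low[0]=0,low[1]=4,low[2]=2,low[3]=?,low[4]=5,low[5]=2,low[6]=0); scc=(scc[0]=1,scc[1]=?,scc[2]=0,scc[3]=?,scc[4]=2,scc[5]=0,scc[6]=1)
step 6: low=(low[0]=0,low[1]=4,low[2]=2,low[3]=?,low[4]=5,low[5]=2,low[6]=0); scc=(scc[0]=1,scc[1]=3,scc[2]=0,scc[3]=?,scc[4]=2,scc[5]=0,scc[6]=1)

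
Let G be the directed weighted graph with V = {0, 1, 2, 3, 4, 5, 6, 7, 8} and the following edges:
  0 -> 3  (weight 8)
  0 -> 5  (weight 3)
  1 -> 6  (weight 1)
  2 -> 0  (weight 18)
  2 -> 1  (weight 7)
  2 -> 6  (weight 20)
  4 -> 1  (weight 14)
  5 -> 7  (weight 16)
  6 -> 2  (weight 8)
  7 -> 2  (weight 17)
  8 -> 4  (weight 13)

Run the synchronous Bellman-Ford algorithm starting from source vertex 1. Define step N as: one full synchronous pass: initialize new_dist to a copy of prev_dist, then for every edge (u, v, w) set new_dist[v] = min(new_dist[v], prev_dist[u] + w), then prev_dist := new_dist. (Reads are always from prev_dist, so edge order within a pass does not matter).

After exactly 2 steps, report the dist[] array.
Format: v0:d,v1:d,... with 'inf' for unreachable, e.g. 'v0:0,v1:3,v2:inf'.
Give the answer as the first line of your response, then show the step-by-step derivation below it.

v0:inf,v1:0,v2:9,v3:inf,v4:inf,v5:inf,v6:1,v7:inf,v8:inf

step 1: dist = v0:inf,v1:0,v2:inf,v3:inf,v4:inf,v5:inf,v6:1,v7:inf,v8:inf
step 2: dist = v0:inf,v1:0,v2:9,v3:inf,v4:inf,v5:inf,v6:1,v7:inf,v8:inf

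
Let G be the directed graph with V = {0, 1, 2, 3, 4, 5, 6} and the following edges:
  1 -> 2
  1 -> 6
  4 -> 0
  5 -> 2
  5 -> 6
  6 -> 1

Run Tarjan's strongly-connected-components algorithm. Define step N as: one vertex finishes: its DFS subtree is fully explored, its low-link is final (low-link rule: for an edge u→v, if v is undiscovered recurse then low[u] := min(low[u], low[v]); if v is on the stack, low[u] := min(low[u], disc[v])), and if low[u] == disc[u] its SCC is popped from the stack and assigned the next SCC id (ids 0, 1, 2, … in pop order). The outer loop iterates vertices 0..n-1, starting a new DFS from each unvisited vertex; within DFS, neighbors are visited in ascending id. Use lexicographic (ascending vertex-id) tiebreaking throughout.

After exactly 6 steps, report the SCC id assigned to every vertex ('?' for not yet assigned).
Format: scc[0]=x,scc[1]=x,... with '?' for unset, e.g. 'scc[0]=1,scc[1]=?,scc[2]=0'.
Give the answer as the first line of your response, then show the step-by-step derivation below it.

scc[0]=0,scc[1]=2,scc[2]=1,scc[3]=3,scc[4]=4,scc[5]=?,scc[6]=2

step 1: low=(low[0]=0,low[1]=?,low[2]=?,low[3]=?,low[4]=?,low[5]=?,low[6]=?); scc=(scc[0]=0,scc[1]=?,scc[2]=?,scc[3]=?,scc[4]=?,scc[5]=?,scc[6]=?)
step 2: low=(low[0]=0,low[1]=1,low[2]=2,low[3]=?,low[4]=?,low[5]=?,low[6]=?); scc=(scc[0]=0,scc[1]=?,scc[2]=1,scc[3]=?,scc[4]=?,scc[5]=?,scc[6]=?)
step 3: low=(low[0]=0,low[1]=1,low[2]=2,low[3]=?,low[4]=?,low[5]=?,low[6]=1); scc=(scc[0]=0,scc[1]=?,scc[2]=1,scc[3]=?,scc[4]=?,scc[5]=?,scc[6]=?)
step 4: low=(low[0]=0,low[1]=1,low[2]=2,low[3]=?,low[4]=?,low[5]=?,low[6]=1); scc=(scc[0]=0,scc[1]=2,scc[2]=1,scc[3]=?,scc[4]=?,scc[5]=?,scc[6]=2)
step 5: low=(low[0]=0,low[1]=1,low[2]=2,low[3]=4,low[4]=?,low[5]=?,low[6]=1); scc=(scc[0]=0,scc[1]=2,scc[2]=1,scc[3]=3,scc[4]=?,scc[5]=?,scc[6]=2)
step 6: low=(low[0]=0,low[1]=1,low[2]=2,low[3]=4,low[4]=5,low[5]=?,low[6]=1); scc=(scc[0]=0,scc[1]=2,scc[2]=1,scc[3]=3,scc[4]=4,scc[5]=?,scc[6]=2)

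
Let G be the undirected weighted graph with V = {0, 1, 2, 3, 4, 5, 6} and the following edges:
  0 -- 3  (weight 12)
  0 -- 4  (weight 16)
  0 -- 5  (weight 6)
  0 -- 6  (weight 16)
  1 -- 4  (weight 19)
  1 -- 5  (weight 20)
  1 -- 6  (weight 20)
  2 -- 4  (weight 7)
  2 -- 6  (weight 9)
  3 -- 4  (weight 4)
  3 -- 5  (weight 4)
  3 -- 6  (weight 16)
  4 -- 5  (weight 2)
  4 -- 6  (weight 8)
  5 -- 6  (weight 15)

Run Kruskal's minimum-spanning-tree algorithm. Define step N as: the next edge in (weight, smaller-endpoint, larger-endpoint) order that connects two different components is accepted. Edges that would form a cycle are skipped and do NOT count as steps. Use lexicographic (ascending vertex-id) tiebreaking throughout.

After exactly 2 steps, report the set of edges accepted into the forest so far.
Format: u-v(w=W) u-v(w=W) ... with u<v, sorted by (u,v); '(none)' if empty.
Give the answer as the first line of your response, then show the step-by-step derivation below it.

3-4(w=4) 4-5(w=2)

step 1: add edge 4-5 (w=2); MST = {4-5(w=2)}
step 2: add edge 3-4 (w=4); MST = {3-4(w=4) 4-5(w=2)}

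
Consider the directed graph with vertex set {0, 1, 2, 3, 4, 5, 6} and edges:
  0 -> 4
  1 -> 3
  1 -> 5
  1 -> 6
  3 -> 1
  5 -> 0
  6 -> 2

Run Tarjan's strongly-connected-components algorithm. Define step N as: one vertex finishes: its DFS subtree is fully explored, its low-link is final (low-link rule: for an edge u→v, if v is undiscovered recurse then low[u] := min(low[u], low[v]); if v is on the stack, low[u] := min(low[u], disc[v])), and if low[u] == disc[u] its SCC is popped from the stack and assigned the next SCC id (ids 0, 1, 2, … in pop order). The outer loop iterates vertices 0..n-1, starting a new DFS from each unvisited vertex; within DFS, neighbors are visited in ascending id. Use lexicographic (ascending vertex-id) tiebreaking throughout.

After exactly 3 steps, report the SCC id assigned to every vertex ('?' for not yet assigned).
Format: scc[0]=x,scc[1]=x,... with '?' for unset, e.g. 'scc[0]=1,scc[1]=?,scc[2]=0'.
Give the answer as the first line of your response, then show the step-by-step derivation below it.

scc[0]=1,scc[1]=?,scc[2]=?,scc[3]=?,scc[4]=0,scc[5]=?,scc[6]=?

step 1: low=(low[0]=0,low[1]=?,low[2]=?,low[3]=?,low[4]=1,low[5]=?,low[6]=?); scc=(scc[0]=?,scc[1]=?,scc[2]=?,scc[3]=?,scc[4]=0,scc[5]=?,scc[6]=?)
step 2: low=(low[0]=0,low[1]=?,low[2]=?,low[3]=?,low[4]=1,low[5]=?,low[6]=?); scc=(scc[0]=1,scc[1]=?,scc[2]=?,scc[3]=?,scc[4]=0,scc[5]=?,scc[6]=?)
step 3: low=(low[0]=0,low[1]=2,low[2]=?,low[3]=2,low[4]=1,low[5]=?,low[6]=?); scc=(scc[0]=1,scc[1]=?,scc[2]=?,scc[3]=?,scc[4]=0,scc[5]=?,scc[6]=?)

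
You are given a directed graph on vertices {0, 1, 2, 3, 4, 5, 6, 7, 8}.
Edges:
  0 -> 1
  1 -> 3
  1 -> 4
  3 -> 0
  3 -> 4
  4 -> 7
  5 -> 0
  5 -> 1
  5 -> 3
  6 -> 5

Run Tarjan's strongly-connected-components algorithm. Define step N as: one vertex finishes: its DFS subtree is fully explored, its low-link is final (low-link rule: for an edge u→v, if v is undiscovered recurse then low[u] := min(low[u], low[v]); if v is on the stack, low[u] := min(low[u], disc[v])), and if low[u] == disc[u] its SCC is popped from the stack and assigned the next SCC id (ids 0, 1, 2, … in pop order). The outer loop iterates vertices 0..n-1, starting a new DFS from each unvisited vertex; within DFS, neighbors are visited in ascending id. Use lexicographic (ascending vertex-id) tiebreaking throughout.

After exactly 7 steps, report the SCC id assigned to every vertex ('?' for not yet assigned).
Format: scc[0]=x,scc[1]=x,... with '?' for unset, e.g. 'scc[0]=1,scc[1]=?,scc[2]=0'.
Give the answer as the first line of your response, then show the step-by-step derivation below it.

scc[0]=2,scc[1]=2,scc[2]=3,scc[3]=2,scc[4]=1,scc[5]=4,scc[6]=?,scc[7]=0,scc[8]=?

step 1: low=(low[0]=0,low[1]=1,low[2]=?,low[3]=0,low[4]=3,low[5]=?,low[6]=?,low[7]=4,low[8]=?); scc=(scc[0]=?,scc[1]=?,scc[2]=?,scc[3]=?,scc[4]=?,scc[5]=?,scc[6]=?,scc[7]=0,scc[8]=?)
step 2: low=(low[0]=0,low[1]=1,low[2]=?,low[3]=0,low[4]=3,low[5]=?,low[6]=?,low[7]=4,low[8]=?); scc=(scc[0]=?,scc[1]=?,scc[2]=?,scc[3]=?,scc[4]=1,scc[5]=?,scc[6]=?,scc[7]=0,scc[8]=?)
step 3: low=(low[0]=0,low[1]=1,low[2]=?,low[3]=0,low[4]=3,low[5]=?,low[6]=?,low[7]=4,low[8]=?); scc=(scc[0]=?,scc[1]=?,scc[2]=?,scc[3]=?,scc[4]=1,scc[5]=?,scc[6]=?,scc[7]=0,scc[8]=?)
step 4: low=(low[0]=0,low[1]=0,low[2]=?,low[3]=0,low[4]=3,low[5]=?,low[6]=?,low[7]=4,low[8]=?); scc=(scc[0]=?,scc[1]=?,scc[2]=?,scc[3]=?,scc[4]=1,scc[5]=?,scc[6]=?,scc[7]=0,scc[8]=?)
step 5: low=(low[0]=0,low[1]=0,low[2]=?,low[3]=0,low[4]=3,low[5]=?,low[6]=?,low[7]=4,low[8]=?); scc=(scc[0]=2,scc[1]=2,scc[2]=?,scc[3]=2,scc[4]=1,scc[5]=?,scc[6]=?,scc[7]=0,scc[8]=?)
step 6: low=(low[0]=0,low[1]=0,low[2]=5,low[3]=0,low[4]=3,low[5]=?,low[6]=?,low[7]=4,low[8]=?); scc=(scc[0]=2,scc[1]=2,scc[2]=3,scc[3]=2,scc[4]=1,scc[5]=?,scc[6]=?,scc[7]=0,scc[8]=?)
step 7: low=(low[0]=0,low[1]=0,low[2]=5,low[3]=0,low[4]=3,low[5]=6,low[6]=?,low[7]=4,low[8]=?); scc=(scc[0]=2,scc[1]=2,scc[2]=3,scc[3]=2,scc[4]=1,scc[5]=4,scc[6]=?,scc[7]=0,scc[8]=?)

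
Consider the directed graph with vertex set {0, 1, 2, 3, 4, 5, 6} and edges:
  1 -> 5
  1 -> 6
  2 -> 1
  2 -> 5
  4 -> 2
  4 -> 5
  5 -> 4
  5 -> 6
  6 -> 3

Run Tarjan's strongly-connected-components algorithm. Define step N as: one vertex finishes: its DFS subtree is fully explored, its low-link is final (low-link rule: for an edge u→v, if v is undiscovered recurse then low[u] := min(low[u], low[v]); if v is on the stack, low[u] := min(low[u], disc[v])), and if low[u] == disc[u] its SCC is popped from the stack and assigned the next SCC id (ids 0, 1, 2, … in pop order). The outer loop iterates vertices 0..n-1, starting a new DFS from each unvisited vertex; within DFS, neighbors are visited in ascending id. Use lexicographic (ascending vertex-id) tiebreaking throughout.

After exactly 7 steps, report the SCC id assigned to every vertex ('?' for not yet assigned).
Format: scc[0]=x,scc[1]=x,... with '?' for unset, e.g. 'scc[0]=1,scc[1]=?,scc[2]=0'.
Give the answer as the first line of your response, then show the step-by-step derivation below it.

scc[0]=0,scc[1]=3,scc[2]=3,scc[3]=1,scc[4]=3,scc[5]=3,scc[6]=2

step 1: low=(low[0]=0,low[1]=?,low[2]=?,low[3]=?,low[4]=?,low[5]=?,low[6]=?); scc=(scc[0]=0,scc[1]=?,scc[2]=?,scc[3]=?,scc[4]=?,scc[5]=?,scc[6]=?)
step 2: low=(low[0]=0,low[1]=1,low[2]=1,low[3]=?,low[4]=3,low[5]=2,low[6]=?); scc=(scc[0]=0,scc[1]=?,scc[2]=?,scc[3]=?,scc[4]=?,scc[5]=?,scc[6]=?)
step 3: low=(low[0]=0,low[1]=1,low[2]=1,low[3]=?,low[4]=1,low[5]=2,low[6]=?); scc=(scc[0]=0,scc[1]=?,scc[2]=?,scc[3]=?,scc[4]=?,scc[5]=?,scc[6]=?)
step 4: low=(low[0]=0,low[1]=1,low[2]=1,low[3]=6,low[4]=1,low[5]=1,low[6]=5); scc=(scc[0]=0,scc[1]=?,scc[2]=?,scc[3]=1,scc[4]=?,scc[5]=?,scc[6]=?)
step 5: low=(low[0]=0,low[1]=1,low[2]=1,low[3]=6,low[4]=1,low[5]=1,low[6]=5); scc=(scc[0]=0,scc[1]=?,scc[2]=?,scc[3]=1,scc[4]=?,scc[5]=?,scc[6]=2)
step 6: low=(low[0]=0,low[1]=1,low[2]=1,low[3]=6,low[4]=1,low[5]=1,low[6]=5); scc=(scc[0]=0,scc[1]=?,scc[2]=?,scc[3]=1,scc[4]=?,scc[5]=?,scc[6]=2)
step 7: low=(low[0]=0,low[1]=1,low[2]=1,low[3]=6,low[4]=1,low[5]=1,low[6]=5); scc=(scc[0]=0,scc[1]=3,scc[2]=3,scc[3]=1,scc[4]=3,scc[5]=3,scc[6]=2)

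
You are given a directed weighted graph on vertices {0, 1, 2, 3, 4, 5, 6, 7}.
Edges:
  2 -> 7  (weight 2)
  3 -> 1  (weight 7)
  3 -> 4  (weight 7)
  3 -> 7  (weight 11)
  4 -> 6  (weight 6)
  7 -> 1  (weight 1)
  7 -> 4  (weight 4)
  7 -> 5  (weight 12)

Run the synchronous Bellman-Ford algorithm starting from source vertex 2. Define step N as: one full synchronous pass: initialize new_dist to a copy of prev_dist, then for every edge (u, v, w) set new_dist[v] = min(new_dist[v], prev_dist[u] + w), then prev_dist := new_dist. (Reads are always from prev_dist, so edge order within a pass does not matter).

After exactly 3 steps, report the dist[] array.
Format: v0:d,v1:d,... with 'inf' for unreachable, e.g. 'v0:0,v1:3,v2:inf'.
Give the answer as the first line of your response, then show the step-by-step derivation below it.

v0:inf,v1:3,v2:0,v3:inf,v4:6,v5:14,v6:12,v7:2

step 1: dist = v0:inf,v1:inf,v2:0,v3:inf,v4:inf,v5:inf,v6:inf,v7:2
step 2: dist = v0:inf,v1:3,v2:0,v3:inf,v4:6,v5:14,v6:inf,v7:2
step 3: dist = v0:inf,v1:3,v2:0,v3:inf,v4:6,v5:14,v6:12,v7:2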